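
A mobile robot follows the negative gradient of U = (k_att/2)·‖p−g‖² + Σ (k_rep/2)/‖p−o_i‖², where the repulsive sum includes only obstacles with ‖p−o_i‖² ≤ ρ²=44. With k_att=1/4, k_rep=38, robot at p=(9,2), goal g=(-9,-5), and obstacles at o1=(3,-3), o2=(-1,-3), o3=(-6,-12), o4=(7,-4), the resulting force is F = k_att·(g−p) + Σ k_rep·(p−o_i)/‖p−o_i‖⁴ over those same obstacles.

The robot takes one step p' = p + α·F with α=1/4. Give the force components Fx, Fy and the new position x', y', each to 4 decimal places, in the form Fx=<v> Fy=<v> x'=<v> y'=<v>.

Fx=-4.4525 Fy=-1.6075 x'=7.8869 y'=1.5981

F_att = 1/4·(g−p) = 1/4·(-18,-7) = (-4.5000,-1.7500)
o1: d²=61 > ρ²=44 → inactive
o2: d²=125 > ρ²=44 → inactive
o3: d²=421 > ρ²=44 → inactive
o4: d²=40 ≤ ρ²=44; F_rep = 38·(2,6)/40² = (0.0475,0.1425)
F = F_att + ΣF_rep = (-4.4525,-1.6075)
p' = p + 1/4·F = (7.8869,1.5981)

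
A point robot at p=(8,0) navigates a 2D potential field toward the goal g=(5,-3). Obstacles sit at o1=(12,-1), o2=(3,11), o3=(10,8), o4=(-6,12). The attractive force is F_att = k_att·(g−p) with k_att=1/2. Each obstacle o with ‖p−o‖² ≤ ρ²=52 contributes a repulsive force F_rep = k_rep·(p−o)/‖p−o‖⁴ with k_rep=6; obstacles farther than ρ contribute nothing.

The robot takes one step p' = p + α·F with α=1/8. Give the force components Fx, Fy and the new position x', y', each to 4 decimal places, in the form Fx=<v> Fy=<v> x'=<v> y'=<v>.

Fx=-1.5830 Fy=-1.4792 x'=7.8021 y'=-0.1849

F_att = 1/2·(g−p) = 1/2·(-3,-3) = (-1.5000,-1.5000)
o1: d²=17 ≤ ρ²=52; F_rep = 6·(-4,1)/17² = (-0.0830,0.0208)
o2: d²=146 > ρ²=52 → inactive
o3: d²=68 > ρ²=52 → inactive
o4: d²=340 > ρ²=52 → inactive
F = F_att + ΣF_rep = (-1.5830,-1.4792)
p' = p + 1/8·F = (7.8021,-0.1849)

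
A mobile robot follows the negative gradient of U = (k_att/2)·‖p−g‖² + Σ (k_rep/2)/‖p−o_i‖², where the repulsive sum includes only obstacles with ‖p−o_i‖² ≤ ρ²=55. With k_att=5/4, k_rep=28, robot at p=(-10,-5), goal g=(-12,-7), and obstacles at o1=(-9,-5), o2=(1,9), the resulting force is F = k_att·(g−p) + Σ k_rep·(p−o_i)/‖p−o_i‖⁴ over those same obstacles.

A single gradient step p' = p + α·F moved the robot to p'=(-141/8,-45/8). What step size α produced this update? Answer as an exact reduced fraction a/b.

α = 1/4

F_att = 5/4·(g−p) = 5/4·(-2,-2) = (-2.5000,-2.5000)
o1: d²=1 ≤ ρ²=55; F_rep = 28·(-1,0)/1² = (-28.0000,0.0000)
o2: d²=317 > ρ²=55 → inactive
F = F_att + ΣF_rep = (-30.5000,-2.5000)
Δp = p'−p = (-7.6250,-0.6250); α = Δx/Fx = (-61/8) / (-61/2) = 1/4
check: Δy/Fy = (-5/8) / (-5/2) = 1/4 ✓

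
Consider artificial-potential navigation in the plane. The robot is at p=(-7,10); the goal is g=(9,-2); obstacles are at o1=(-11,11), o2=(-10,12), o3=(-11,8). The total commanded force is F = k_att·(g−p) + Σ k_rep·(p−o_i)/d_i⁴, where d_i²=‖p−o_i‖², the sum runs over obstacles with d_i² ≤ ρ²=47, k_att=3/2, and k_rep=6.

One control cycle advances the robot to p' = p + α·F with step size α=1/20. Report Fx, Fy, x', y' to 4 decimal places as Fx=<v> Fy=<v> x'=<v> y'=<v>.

F_att = 3/2·(g−p) = 3/2·(16,-12) = (24.0000,-18.0000)
o1: d²=17 ≤ ρ²=47; F_rep = 6·(4,-1)/17² = (0.0830,-0.0208)
o2: d²=13 ≤ ρ²=47; F_rep = 6·(3,-2)/13² = (0.1065,-0.0710)
o3: d²=20 ≤ ρ²=47; F_rep = 6·(4,2)/20² = (0.0600,0.0300)
F = F_att + ΣF_rep = (24.2496,-18.0618)
p' = p + 1/20·F = (-5.7875,9.0969)

Fx=24.2496 Fy=-18.0618 x'=-5.7875 y'=9.0969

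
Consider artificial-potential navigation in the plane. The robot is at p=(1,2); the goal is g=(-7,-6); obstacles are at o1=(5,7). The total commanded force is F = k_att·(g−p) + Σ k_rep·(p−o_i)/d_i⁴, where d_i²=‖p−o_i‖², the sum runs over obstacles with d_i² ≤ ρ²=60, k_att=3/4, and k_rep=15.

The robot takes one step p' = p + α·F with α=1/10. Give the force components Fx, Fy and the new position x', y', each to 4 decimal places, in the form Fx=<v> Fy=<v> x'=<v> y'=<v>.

Fx=-6.0357 Fy=-6.0446 x'=0.3964 y'=1.3955

F_att = 3/4·(g−p) = 3/4·(-8,-8) = (-6.0000,-6.0000)
o1: d²=41 ≤ ρ²=60; F_rep = 15·(-4,-5)/41² = (-0.0357,-0.0446)
F = F_att + ΣF_rep = (-6.0357,-6.0446)
p' = p + 1/10·F = (0.3964,1.3955)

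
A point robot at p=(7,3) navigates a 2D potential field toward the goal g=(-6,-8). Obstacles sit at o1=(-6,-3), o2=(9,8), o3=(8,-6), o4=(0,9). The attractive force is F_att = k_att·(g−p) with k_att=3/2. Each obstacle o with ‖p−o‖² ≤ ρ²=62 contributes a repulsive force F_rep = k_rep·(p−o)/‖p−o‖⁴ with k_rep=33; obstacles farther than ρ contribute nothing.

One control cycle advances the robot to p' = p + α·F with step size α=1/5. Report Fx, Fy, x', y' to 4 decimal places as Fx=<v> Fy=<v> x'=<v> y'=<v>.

Fx=-19.5785 Fy=-16.6962 x'=3.0843 y'=-0.3392

F_att = 3/2·(g−p) = 3/2·(-13,-11) = (-19.5000,-16.5000)
o1: d²=205 > ρ²=62 → inactive
o2: d²=29 ≤ ρ²=62; F_rep = 33·(-2,-5)/29² = (-0.0785,-0.1962)
o3: d²=82 > ρ²=62 → inactive
o4: d²=85 > ρ²=62 → inactive
F = F_att + ΣF_rep = (-19.5785,-16.6962)
p' = p + 1/5·F = (3.0843,-0.3392)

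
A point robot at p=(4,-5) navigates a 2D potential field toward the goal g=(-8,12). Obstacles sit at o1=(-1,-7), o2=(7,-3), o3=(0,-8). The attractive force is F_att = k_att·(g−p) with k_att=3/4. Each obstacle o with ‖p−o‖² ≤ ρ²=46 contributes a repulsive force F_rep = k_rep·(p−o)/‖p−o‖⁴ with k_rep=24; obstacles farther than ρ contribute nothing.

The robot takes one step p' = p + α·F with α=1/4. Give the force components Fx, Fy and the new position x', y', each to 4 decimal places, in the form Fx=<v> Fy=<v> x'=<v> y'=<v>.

Fx=-9.1297 Fy=12.6383 x'=1.7176 y'=-1.8404

F_att = 3/4·(g−p) = 3/4·(-12,17) = (-9.0000,12.7500)
o1: d²=29 ≤ ρ²=46; F_rep = 24·(5,2)/29² = (0.1427,0.0571)
o2: d²=13 ≤ ρ²=46; F_rep = 24·(-3,-2)/13² = (-0.4260,-0.2840)
o3: d²=25 ≤ ρ²=46; F_rep = 24·(4,3)/25² = (0.1536,0.1152)
F = F_att + ΣF_rep = (-9.1297,12.6383)
p' = p + 1/4·F = (1.7176,-1.8404)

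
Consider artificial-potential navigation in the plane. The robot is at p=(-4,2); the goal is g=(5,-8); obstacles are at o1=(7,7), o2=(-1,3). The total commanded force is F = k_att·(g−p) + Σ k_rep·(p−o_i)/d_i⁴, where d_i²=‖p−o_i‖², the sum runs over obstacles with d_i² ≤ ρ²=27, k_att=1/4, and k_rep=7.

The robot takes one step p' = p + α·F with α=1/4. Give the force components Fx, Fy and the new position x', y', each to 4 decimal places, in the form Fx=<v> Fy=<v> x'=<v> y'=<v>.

Fx=2.0400 Fy=-2.5700 x'=-3.4900 y'=1.3575

F_att = 1/4·(g−p) = 1/4·(9,-10) = (2.2500,-2.5000)
o1: d²=146 > ρ²=27 → inactive
o2: d²=10 ≤ ρ²=27; F_rep = 7·(-3,-1)/10² = (-0.2100,-0.0700)
F = F_att + ΣF_rep = (2.0400,-2.5700)
p' = p + 1/4·F = (-3.4900,1.3575)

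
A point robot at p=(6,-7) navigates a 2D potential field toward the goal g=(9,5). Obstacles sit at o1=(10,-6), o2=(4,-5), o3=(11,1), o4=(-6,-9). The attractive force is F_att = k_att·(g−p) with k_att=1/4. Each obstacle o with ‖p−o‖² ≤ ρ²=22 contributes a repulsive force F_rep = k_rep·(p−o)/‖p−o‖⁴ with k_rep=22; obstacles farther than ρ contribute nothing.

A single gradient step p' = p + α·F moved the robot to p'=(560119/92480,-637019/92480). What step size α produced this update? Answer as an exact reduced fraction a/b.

F_att = 1/4·(g−p) = 1/4·(3,12) = (0.7500,3.0000)
o1: d²=17 ≤ ρ²=22; F_rep = 22·(-4,-1)/17² = (-0.3045,-0.0761)
o2: d²=8 ≤ ρ²=22; F_rep = 22·(2,-2)/8² = (0.6875,-0.6875)
o3: d²=89 > ρ²=22 → inactive
o4: d²=148 > ρ²=22 → inactive
F = F_att + ΣF_rep = (1.1330,2.2364)
Δp = p'−p = (0.0567,0.1118); α = Δx/Fx = (5239/92480) / (5239/4624) = 1/20
check: Δy/Fy = (10341/92480) / (10341/4624) = 1/20 ✓

α = 1/20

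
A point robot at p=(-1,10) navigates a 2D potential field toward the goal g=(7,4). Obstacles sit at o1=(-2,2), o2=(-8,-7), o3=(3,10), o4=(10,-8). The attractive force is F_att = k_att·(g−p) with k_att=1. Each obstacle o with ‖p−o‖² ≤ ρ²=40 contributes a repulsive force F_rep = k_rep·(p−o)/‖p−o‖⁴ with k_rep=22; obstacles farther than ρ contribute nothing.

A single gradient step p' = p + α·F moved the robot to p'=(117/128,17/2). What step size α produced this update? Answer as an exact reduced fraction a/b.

α = 1/4

F_att = 1·(g−p) = 1·(8,-6) = (8.0000,-6.0000)
o1: d²=65 > ρ²=40 → inactive
o2: d²=338 > ρ²=40 → inactive
o3: d²=16 ≤ ρ²=40; F_rep = 22·(-4,0)/16² = (-0.3438,0.0000)
o4: d²=445 > ρ²=40 → inactive
F = F_att + ΣF_rep = (7.6562,-6.0000)
Δp = p'−p = (1.9141,-1.5000); α = Δx/Fx = (245/128) / (245/32) = 1/4
check: Δy/Fy = (-3/2) / (-6) = 1/4 ✓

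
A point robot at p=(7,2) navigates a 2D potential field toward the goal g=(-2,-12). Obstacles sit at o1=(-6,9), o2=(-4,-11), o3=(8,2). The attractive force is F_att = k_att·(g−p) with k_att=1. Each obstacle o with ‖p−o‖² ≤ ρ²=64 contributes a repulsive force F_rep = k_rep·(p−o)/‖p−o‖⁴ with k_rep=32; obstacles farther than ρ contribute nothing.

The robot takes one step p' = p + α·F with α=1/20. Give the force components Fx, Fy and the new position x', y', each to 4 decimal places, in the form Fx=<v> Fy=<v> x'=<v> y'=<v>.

F_att = 1·(g−p) = 1·(-9,-14) = (-9.0000,-14.0000)
o1: d²=218 > ρ²=64 → inactive
o2: d²=290 > ρ²=64 → inactive
o3: d²=1 ≤ ρ²=64; F_rep = 32·(-1,0)/1² = (-32.0000,0.0000)
F = F_att + ΣF_rep = (-41.0000,-14.0000)
p' = p + 1/20·F = (4.9500,1.3000)

Fx=-41.0000 Fy=-14.0000 x'=4.9500 y'=1.3000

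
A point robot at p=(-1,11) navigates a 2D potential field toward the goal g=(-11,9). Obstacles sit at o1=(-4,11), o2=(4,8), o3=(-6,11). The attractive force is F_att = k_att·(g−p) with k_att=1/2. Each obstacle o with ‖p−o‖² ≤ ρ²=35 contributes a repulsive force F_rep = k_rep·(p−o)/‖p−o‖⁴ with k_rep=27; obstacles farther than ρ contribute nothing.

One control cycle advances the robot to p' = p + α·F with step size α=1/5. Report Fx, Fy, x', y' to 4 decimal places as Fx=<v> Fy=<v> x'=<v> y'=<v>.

F_att = 1/2·(g−p) = 1/2·(-10,-2) = (-5.0000,-1.0000)
o1: d²=9 ≤ ρ²=35; F_rep = 27·(3,0)/9² = (1.0000,0.0000)
o2: d²=34 ≤ ρ²=35; F_rep = 27·(-5,3)/34² = (-0.1168,0.0701)
o3: d²=25 ≤ ρ²=35; F_rep = 27·(5,0)/25² = (0.2160,0.0000)
F = F_att + ΣF_rep = (-3.9008,-0.9299)
p' = p + 1/5·F = (-1.7802,10.8140)

Fx=-3.9008 Fy=-0.9299 x'=-1.7802 y'=10.8140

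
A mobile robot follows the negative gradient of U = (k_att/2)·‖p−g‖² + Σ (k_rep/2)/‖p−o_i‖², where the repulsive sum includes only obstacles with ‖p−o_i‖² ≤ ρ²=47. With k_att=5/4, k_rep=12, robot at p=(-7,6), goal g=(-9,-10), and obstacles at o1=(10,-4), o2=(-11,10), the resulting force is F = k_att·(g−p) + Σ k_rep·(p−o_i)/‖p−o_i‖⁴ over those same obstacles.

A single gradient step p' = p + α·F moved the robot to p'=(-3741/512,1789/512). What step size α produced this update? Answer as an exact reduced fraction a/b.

F_att = 5/4·(g−p) = 5/4·(-2,-16) = (-2.5000,-20.0000)
o1: d²=389 > ρ²=47 → inactive
o2: d²=32 ≤ ρ²=47; F_rep = 12·(4,-4)/32² = (0.0469,-0.0469)
F = F_att + ΣF_rep = (-2.4531,-20.0469)
Δp = p'−p = (-0.3066,-2.5059); α = Δx/Fx = (-157/512) / (-157/64) = 1/8
check: Δy/Fy = (-1283/512) / (-1283/64) = 1/8 ✓

α = 1/8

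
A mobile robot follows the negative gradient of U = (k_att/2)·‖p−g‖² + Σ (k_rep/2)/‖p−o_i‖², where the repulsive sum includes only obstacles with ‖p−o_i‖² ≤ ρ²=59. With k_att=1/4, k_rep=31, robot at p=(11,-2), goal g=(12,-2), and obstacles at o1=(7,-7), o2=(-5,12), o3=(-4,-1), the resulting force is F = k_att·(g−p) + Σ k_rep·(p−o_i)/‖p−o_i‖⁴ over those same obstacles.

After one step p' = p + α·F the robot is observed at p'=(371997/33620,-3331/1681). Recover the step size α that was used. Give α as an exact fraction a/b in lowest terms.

F_att = 1/4·(g−p) = 1/4·(1,0) = (0.2500,0.0000)
o1: d²=41 ≤ ρ²=59; F_rep = 31·(4,5)/41² = (0.0738,0.0922)
o2: d²=452 > ρ²=59 → inactive
o3: d²=226 > ρ²=59 → inactive
F = F_att + ΣF_rep = (0.3238,0.0922)
Δp = p'−p = (0.0648,0.0184); α = Δx/Fx = (2177/33620) / (2177/6724) = 1/5
check: Δy/Fy = (31/1681) / (155/1681) = 1/5 ✓

α = 1/5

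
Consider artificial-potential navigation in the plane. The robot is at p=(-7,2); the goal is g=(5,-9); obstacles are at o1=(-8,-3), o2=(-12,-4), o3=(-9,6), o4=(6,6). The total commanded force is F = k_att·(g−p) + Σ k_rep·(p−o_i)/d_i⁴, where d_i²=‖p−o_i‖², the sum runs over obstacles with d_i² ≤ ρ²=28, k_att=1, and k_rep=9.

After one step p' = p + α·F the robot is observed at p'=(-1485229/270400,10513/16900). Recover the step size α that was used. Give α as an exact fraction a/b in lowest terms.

α = 1/8

F_att = 1·(g−p) = 1·(12,-11) = (12.0000,-11.0000)
o1: d²=26 ≤ ρ²=28; F_rep = 9·(1,5)/26² = (0.0133,0.0666)
o2: d²=61 > ρ²=28 → inactive
o3: d²=20 ≤ ρ²=28; F_rep = 9·(2,-4)/20² = (0.0450,-0.0900)
o4: d²=185 > ρ²=28 → inactive
F = F_att + ΣF_rep = (12.0583,-11.0234)
Δp = p'−p = (1.5073,-1.3779); α = Δx/Fx = (407571/270400) / (407571/33800) = 1/8
check: Δy/Fy = (-23287/16900) / (-46574/4225) = 1/8 ✓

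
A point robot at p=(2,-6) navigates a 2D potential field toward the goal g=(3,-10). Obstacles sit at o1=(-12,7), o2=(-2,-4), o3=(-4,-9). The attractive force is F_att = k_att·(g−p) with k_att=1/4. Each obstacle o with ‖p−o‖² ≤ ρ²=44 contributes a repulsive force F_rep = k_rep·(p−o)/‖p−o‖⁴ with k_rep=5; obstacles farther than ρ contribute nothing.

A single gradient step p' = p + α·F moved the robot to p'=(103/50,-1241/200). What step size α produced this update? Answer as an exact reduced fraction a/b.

α = 1/5

F_att = 1/4·(g−p) = 1/4·(1,-4) = (0.2500,-1.0000)
o1: d²=365 > ρ²=44 → inactive
o2: d²=20 ≤ ρ²=44; F_rep = 5·(4,-2)/20² = (0.0500,-0.0250)
o3: d²=45 > ρ²=44 → inactive
F = F_att + ΣF_rep = (0.3000,-1.0250)
Δp = p'−p = (0.0600,-0.2050); α = Δx/Fx = (3/50) / (3/10) = 1/5
check: Δy/Fy = (-41/200) / (-41/40) = 1/5 ✓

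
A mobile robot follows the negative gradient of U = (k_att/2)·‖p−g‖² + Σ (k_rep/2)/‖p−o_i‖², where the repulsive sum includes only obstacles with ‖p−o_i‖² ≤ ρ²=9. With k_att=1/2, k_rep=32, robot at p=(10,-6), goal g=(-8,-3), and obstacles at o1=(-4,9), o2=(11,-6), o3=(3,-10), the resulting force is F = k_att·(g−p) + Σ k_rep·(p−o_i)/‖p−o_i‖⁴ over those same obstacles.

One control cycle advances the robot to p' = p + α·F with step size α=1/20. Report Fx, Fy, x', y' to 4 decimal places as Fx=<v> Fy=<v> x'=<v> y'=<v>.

F_att = 1/2·(g−p) = 1/2·(-18,3) = (-9.0000,1.5000)
o1: d²=421 > ρ²=9 → inactive
o2: d²=1 ≤ ρ²=9; F_rep = 32·(-1,0)/1² = (-32.0000,0.0000)
o3: d²=65 > ρ²=9 → inactive
F = F_att + ΣF_rep = (-41.0000,1.5000)
p' = p + 1/20·F = (7.9500,-5.9250)

Fx=-41.0000 Fy=1.5000 x'=7.9500 y'=-5.9250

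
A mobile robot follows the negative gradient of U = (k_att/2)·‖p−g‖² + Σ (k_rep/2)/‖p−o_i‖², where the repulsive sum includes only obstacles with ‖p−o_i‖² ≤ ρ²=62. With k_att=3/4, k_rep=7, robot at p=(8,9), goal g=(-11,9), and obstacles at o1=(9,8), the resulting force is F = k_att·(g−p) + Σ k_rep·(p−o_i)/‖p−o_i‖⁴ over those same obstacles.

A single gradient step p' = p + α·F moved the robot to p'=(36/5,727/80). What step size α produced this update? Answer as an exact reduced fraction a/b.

F_att = 3/4·(g−p) = 3/4·(-19,0) = (-14.2500,0.0000)
o1: d²=2 ≤ ρ²=62; F_rep = 7·(-1,1)/2² = (-1.7500,1.7500)
F = F_att + ΣF_rep = (-16.0000,1.7500)
Δp = p'−p = (-0.8000,0.0875); α = Δx/Fx = (-4/5) / (-16) = 1/20
check: Δy/Fy = (7/80) / (7/4) = 1/20 ✓

α = 1/20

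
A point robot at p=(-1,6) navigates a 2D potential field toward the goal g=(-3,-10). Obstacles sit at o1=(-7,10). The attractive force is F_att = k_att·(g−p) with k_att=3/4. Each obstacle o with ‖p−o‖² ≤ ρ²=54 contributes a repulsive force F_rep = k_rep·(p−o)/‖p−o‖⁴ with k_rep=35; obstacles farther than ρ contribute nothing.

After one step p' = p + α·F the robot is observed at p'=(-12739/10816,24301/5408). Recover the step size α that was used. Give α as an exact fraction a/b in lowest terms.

α = 1/8

F_att = 3/4·(g−p) = 3/4·(-2,-16) = (-1.5000,-12.0000)
o1: d²=52 ≤ ρ²=54; F_rep = 35·(6,-4)/52² = (0.0777,-0.0518)
F = F_att + ΣF_rep = (-1.4223,-12.0518)
Δp = p'−p = (-0.1778,-1.5065); α = Δx/Fx = (-1923/10816) / (-1923/1352) = 1/8
check: Δy/Fy = (-8147/5408) / (-8147/676) = 1/8 ✓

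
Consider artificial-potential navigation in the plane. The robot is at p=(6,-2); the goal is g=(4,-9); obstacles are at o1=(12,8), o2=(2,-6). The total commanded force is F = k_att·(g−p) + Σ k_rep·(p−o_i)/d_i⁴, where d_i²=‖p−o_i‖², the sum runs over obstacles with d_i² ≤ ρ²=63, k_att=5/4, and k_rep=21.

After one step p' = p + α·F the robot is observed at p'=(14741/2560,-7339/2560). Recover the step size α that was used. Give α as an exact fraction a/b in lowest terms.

F_att = 5/4·(g−p) = 5/4·(-2,-7) = (-2.5000,-8.7500)
o1: d²=136 > ρ²=63 → inactive
o2: d²=32 ≤ ρ²=63; F_rep = 21·(4,4)/32² = (0.0820,0.0820)
F = F_att + ΣF_rep = (-2.4180,-8.6680)
Δp = p'−p = (-0.2418,-0.8668); α = Δx/Fx = (-619/2560) / (-619/256) = 1/10
check: Δy/Fy = (-2219/2560) / (-2219/256) = 1/10 ✓

α = 1/10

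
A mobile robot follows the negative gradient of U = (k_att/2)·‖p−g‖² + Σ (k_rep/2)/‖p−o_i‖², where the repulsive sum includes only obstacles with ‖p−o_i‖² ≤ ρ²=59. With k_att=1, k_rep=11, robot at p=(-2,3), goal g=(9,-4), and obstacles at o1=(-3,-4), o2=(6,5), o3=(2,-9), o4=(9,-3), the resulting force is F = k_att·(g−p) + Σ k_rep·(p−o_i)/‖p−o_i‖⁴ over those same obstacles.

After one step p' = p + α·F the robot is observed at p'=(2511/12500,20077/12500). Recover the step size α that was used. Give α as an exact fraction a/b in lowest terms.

α = 1/5

F_att = 1·(g−p) = 1·(11,-7) = (11.0000,-7.0000)
o1: d²=50 ≤ ρ²=59; F_rep = 11·(1,7)/50² = (0.0044,0.0308)
o2: d²=68 > ρ²=59 → inactive
o3: d²=160 > ρ²=59 → inactive
o4: d²=157 > ρ²=59 → inactive
F = F_att + ΣF_rep = (11.0044,-6.9692)
Δp = p'−p = (2.2009,-1.3938); α = Δx/Fx = (27511/12500) / (27511/2500) = 1/5
check: Δy/Fy = (-17423/12500) / (-17423/2500) = 1/5 ✓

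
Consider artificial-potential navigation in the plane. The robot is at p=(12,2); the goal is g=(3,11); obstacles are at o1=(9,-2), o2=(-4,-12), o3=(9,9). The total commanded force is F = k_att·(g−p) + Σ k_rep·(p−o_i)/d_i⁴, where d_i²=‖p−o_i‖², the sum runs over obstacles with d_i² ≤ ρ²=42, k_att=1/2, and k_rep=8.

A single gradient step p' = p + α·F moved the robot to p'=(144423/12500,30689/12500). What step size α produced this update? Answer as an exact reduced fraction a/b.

α = 1/10

F_att = 1/2·(g−p) = 1/2·(-9,9) = (-4.5000,4.5000)
o1: d²=25 ≤ ρ²=42; F_rep = 8·(3,4)/25² = (0.0384,0.0512)
o2: d²=452 > ρ²=42 → inactive
o3: d²=58 > ρ²=42 → inactive
F = F_att + ΣF_rep = (-4.4616,4.5512)
Δp = p'−p = (-0.4462,0.4551); α = Δx/Fx = (-5577/12500) / (-5577/1250) = 1/10
check: Δy/Fy = (5689/12500) / (5689/1250) = 1/10 ✓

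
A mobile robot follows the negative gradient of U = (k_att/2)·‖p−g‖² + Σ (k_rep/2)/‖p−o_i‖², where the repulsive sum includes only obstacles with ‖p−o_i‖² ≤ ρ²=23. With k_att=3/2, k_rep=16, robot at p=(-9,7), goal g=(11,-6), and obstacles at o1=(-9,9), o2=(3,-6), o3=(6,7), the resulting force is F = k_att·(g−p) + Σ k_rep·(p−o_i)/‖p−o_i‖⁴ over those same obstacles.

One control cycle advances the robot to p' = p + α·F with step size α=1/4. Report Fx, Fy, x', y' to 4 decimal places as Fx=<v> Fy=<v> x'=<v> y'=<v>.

F_att = 3/2·(g−p) = 3/2·(20,-13) = (30.0000,-19.5000)
o1: d²=4 ≤ ρ²=23; F_rep = 16·(0,-2)/4² = (0.0000,-2.0000)
o2: d²=313 > ρ²=23 → inactive
o3: d²=225 > ρ²=23 → inactive
F = F_att + ΣF_rep = (30.0000,-21.5000)
p' = p + 1/4·F = (-1.5000,1.6250)

Fx=30.0000 Fy=-21.5000 x'=-1.5000 y'=1.6250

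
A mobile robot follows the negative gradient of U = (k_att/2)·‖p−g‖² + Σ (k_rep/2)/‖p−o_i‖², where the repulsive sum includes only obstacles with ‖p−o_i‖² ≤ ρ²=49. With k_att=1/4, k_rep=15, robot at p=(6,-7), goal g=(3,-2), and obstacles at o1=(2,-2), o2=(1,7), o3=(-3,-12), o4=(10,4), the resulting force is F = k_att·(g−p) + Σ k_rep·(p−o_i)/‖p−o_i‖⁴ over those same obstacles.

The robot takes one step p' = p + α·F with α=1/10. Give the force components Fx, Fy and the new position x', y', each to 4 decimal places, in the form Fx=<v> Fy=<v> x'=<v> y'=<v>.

Fx=-0.7143 Fy=1.2054 x'=5.9286 y'=-6.8795

F_att = 1/4·(g−p) = 1/4·(-3,5) = (-0.7500,1.2500)
o1: d²=41 ≤ ρ²=49; F_rep = 15·(4,-5)/41² = (0.0357,-0.0446)
o2: d²=221 > ρ²=49 → inactive
o3: d²=106 > ρ²=49 → inactive
o4: d²=137 > ρ²=49 → inactive
F = F_att + ΣF_rep = (-0.7143,1.2054)
p' = p + 1/10·F = (5.9286,-6.8795)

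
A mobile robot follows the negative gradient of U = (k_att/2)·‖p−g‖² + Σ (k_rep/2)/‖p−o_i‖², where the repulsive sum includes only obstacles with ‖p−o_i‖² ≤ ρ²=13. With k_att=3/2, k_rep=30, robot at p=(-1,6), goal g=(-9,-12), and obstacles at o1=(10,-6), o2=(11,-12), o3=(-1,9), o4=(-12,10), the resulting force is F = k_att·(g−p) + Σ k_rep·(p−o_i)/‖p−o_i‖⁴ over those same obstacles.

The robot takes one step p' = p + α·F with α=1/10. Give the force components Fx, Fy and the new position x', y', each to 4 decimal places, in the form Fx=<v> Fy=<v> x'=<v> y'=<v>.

Fx=-12.0000 Fy=-28.1111 x'=-2.2000 y'=3.1889

F_att = 3/2·(g−p) = 3/2·(-8,-18) = (-12.0000,-27.0000)
o1: d²=265 > ρ²=13 → inactive
o2: d²=468 > ρ²=13 → inactive
o3: d²=9 ≤ ρ²=13; F_rep = 30·(0,-3)/9² = (0.0000,-1.1111)
o4: d²=137 > ρ²=13 → inactive
F = F_att + ΣF_rep = (-12.0000,-28.1111)
p' = p + 1/10·F = (-2.2000,3.1889)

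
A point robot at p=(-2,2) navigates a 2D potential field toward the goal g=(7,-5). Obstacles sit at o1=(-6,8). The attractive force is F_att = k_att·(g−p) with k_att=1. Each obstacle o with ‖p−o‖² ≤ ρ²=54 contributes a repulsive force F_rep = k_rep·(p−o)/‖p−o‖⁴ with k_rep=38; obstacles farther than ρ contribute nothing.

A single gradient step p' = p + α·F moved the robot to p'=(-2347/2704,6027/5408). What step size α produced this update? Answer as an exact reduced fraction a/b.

α = 1/8

F_att = 1·(g−p) = 1·(9,-7) = (9.0000,-7.0000)
o1: d²=52 ≤ ρ²=54; F_rep = 38·(4,-6)/52² = (0.0562,-0.0843)
F = F_att + ΣF_rep = (9.0562,-7.0843)
Δp = p'−p = (1.1320,-0.8855); α = Δx/Fx = (3061/2704) / (3061/338) = 1/8
check: Δy/Fy = (-4789/5408) / (-4789/676) = 1/8 ✓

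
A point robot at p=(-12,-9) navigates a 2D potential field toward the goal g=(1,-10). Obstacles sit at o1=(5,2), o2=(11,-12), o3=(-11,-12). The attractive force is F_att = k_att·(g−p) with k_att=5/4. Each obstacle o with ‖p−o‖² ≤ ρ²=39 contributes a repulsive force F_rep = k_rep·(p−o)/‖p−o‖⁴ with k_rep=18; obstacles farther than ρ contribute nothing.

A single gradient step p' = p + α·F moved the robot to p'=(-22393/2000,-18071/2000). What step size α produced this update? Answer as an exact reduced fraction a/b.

α = 1/20

F_att = 5/4·(g−p) = 5/4·(13,-1) = (16.2500,-1.2500)
o1: d²=410 > ρ²=39 → inactive
o2: d²=538 > ρ²=39 → inactive
o3: d²=10 ≤ ρ²=39; F_rep = 18·(-1,3)/10² = (-0.1800,0.5400)
F = F_att + ΣF_rep = (16.0700,-0.7100)
Δp = p'−p = (0.8035,-0.0355); α = Δx/Fx = (1607/2000) / (1607/100) = 1/20
check: Δy/Fy = (-71/2000) / (-71/100) = 1/20 ✓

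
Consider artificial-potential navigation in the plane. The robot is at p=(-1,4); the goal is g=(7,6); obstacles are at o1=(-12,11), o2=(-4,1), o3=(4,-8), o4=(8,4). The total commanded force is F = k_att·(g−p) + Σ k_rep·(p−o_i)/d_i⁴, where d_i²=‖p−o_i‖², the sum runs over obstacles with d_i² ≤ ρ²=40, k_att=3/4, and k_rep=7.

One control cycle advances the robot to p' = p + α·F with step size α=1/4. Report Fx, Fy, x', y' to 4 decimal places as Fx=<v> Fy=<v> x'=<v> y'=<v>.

Fx=6.0648 Fy=1.5648 x'=0.5162 y'=4.3912

F_att = 3/4·(g−p) = 3/4·(8,2) = (6.0000,1.5000)
o1: d²=170 > ρ²=40 → inactive
o2: d²=18 ≤ ρ²=40; F_rep = 7·(3,3)/18² = (0.0648,0.0648)
o3: d²=169 > ρ²=40 → inactive
o4: d²=81 > ρ²=40 → inactive
F = F_att + ΣF_rep = (6.0648,1.5648)
p' = p + 1/4·F = (0.5162,4.3912)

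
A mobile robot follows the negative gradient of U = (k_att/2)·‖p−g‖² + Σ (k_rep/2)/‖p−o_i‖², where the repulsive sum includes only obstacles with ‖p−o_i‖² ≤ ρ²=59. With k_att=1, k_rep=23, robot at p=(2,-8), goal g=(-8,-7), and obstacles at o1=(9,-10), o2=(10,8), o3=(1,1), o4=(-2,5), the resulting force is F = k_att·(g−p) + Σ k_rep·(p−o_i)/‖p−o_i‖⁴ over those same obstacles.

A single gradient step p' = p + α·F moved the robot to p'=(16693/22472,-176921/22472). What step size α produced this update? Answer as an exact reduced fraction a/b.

F_att = 1·(g−p) = 1·(-10,1) = (-10.0000,1.0000)
o1: d²=53 ≤ ρ²=59; F_rep = 23·(-7,2)/53² = (-0.0573,0.0164)
o2: d²=320 > ρ²=59 → inactive
o3: d²=82 > ρ²=59 → inactive
o4: d²=185 > ρ²=59 → inactive
F = F_att + ΣF_rep = (-10.0573,1.0164)
Δp = p'−p = (-1.2572,0.1270); α = Δx/Fx = (-28251/22472) / (-28251/2809) = 1/8
check: Δy/Fy = (2855/22472) / (2855/2809) = 1/8 ✓

α = 1/8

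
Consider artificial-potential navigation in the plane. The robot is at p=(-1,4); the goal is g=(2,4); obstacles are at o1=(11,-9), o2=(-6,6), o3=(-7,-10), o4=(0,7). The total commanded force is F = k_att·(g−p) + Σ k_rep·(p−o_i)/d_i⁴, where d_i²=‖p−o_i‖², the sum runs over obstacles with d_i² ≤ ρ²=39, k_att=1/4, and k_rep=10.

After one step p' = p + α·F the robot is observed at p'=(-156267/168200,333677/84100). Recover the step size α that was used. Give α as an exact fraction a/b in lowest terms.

α = 1/10

F_att = 1/4·(g−p) = 1/4·(3,0) = (0.7500,0.0000)
o1: d²=313 > ρ²=39 → inactive
o2: d²=29 ≤ ρ²=39; F_rep = 10·(5,-2)/29² = (0.0595,-0.0238)
o3: d²=232 > ρ²=39 → inactive
o4: d²=10 ≤ ρ²=39; F_rep = 10·(-1,-3)/10² = (-0.1000,-0.3000)
F = F_att + ΣF_rep = (0.7095,-0.3238)
Δp = p'−p = (0.0709,-0.0324); α = Δx/Fx = (11933/168200) / (11933/16820) = 1/10
check: Δy/Fy = (-2723/84100) / (-2723/8410) = 1/10 ✓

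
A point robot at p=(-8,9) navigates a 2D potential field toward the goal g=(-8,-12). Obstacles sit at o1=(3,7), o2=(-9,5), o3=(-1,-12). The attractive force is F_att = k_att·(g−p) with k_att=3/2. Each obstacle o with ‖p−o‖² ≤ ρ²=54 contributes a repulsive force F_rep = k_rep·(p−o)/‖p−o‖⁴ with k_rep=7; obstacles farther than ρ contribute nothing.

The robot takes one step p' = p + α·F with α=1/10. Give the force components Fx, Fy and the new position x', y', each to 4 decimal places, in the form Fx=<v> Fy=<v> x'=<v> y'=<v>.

F_att = 3/2·(g−p) = 3/2·(0,-21) = (0.0000,-31.5000)
o1: d²=125 > ρ²=54 → inactive
o2: d²=17 ≤ ρ²=54; F_rep = 7·(1,4)/17² = (0.0242,0.0969)
o3: d²=490 > ρ²=54 → inactive
F = F_att + ΣF_rep = (0.0242,-31.4031)
p' = p + 1/10·F = (-7.9976,5.8597)

Fx=0.0242 Fy=-31.4031 x'=-7.9976 y'=5.8597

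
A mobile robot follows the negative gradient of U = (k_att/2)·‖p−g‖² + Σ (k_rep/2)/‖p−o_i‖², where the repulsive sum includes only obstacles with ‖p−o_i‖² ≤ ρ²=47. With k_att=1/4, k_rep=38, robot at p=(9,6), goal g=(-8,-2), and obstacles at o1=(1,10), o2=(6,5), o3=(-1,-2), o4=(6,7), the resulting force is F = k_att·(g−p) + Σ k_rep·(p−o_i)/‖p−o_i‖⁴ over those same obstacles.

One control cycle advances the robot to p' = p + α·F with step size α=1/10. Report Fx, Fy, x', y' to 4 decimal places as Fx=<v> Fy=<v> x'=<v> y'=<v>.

Fx=-1.9700 Fy=-2.0000 x'=8.8030 y'=5.8000

F_att = 1/4·(g−p) = 1/4·(-17,-8) = (-4.2500,-2.0000)
o1: d²=80 > ρ²=47 → inactive
o2: d²=10 ≤ ρ²=47; F_rep = 38·(3,1)/10² = (1.1400,0.3800)
o3: d²=164 > ρ²=47 → inactive
o4: d²=10 ≤ ρ²=47; F_rep = 38·(3,-1)/10² = (1.1400,-0.3800)
F = F_att + ΣF_rep = (-1.9700,-2.0000)
p' = p + 1/10·F = (8.8030,5.8000)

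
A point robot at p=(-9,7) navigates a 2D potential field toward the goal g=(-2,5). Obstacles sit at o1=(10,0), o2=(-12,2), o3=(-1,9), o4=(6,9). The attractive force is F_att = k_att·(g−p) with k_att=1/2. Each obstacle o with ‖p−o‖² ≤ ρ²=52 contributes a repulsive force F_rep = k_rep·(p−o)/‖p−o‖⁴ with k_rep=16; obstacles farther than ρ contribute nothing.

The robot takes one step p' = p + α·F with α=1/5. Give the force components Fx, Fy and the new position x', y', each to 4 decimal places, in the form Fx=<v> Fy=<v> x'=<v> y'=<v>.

F_att = 1/2·(g−p) = 1/2·(7,-2) = (3.5000,-1.0000)
o1: d²=410 > ρ²=52 → inactive
o2: d²=34 ≤ ρ²=52; F_rep = 16·(3,5)/34² = (0.0415,0.0692)
o3: d²=68 > ρ²=52 → inactive
o4: d²=229 > ρ²=52 → inactive
F = F_att + ΣF_rep = (3.5415,-0.9308)
p' = p + 1/5·F = (-8.2917,6.8138)

Fx=3.5415 Fy=-0.9308 x'=-8.2917 y'=6.8138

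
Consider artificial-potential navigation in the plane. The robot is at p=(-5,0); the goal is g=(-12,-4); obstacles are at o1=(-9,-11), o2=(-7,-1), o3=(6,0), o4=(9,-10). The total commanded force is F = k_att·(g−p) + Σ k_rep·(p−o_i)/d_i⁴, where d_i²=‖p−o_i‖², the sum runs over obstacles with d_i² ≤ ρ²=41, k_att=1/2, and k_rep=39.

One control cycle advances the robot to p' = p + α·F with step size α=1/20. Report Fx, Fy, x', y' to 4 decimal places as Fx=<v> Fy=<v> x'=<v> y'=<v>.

F_att = 1/2·(g−p) = 1/2·(-7,-4) = (-3.5000,-2.0000)
o1: d²=137 > ρ²=41 → inactive
o2: d²=5 ≤ ρ²=41; F_rep = 39·(2,1)/5² = (3.1200,1.5600)
o3: d²=121 > ρ²=41 → inactive
o4: d²=296 > ρ²=41 → inactive
F = F_att + ΣF_rep = (-0.3800,-0.4400)
p' = p + 1/20·F = (-5.0190,-0.0220)

Fx=-0.3800 Fy=-0.4400 x'=-5.0190 y'=-0.0220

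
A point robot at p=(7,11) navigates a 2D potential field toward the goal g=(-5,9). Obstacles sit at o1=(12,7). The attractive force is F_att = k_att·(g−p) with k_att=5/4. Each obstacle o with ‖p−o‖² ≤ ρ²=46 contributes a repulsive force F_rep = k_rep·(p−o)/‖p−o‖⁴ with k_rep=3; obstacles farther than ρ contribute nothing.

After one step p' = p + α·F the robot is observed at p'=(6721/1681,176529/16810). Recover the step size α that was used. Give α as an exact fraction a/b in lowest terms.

F_att = 5/4·(g−p) = 5/4·(-12,-2) = (-15.0000,-2.5000)
o1: d²=41 ≤ ρ²=46; F_rep = 3·(-5,4)/41² = (-0.0089,0.0071)
F = F_att + ΣF_rep = (-15.0089,-2.4929)
Δp = p'−p = (-3.0018,-0.4986); α = Δx/Fx = (-5046/1681) / (-25230/1681) = 1/5
check: Δy/Fy = (-8381/16810) / (-8381/3362) = 1/5 ✓

α = 1/5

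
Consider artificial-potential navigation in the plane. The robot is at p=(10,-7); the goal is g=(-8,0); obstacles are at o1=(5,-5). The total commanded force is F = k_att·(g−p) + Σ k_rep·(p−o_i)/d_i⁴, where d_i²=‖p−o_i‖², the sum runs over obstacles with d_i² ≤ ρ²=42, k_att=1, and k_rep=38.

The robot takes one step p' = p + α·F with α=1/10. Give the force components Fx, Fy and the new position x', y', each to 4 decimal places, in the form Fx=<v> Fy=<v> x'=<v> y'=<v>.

F_att = 1·(g−p) = 1·(-18,7) = (-18.0000,7.0000)
o1: d²=29 ≤ ρ²=42; F_rep = 38·(5,-2)/29² = (0.2259,-0.0904)
F = F_att + ΣF_rep = (-17.7741,6.9096)
p' = p + 1/10·F = (8.2226,-6.3090)

Fx=-17.7741 Fy=6.9096 x'=8.2226 y'=-6.3090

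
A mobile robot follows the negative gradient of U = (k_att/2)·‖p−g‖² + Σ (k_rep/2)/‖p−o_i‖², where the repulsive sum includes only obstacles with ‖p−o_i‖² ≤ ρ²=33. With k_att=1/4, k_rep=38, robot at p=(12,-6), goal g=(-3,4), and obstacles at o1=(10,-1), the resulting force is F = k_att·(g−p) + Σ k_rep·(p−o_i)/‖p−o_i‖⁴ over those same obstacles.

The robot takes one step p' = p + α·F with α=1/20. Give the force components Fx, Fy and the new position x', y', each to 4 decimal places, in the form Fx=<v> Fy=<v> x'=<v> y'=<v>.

Fx=-3.6596 Fy=2.2741 x'=11.8170 y'=-5.8863

F_att = 1/4·(g−p) = 1/4·(-15,10) = (-3.7500,2.5000)
o1: d²=29 ≤ ρ²=33; F_rep = 38·(2,-5)/29² = (0.0904,-0.2259)
F = F_att + ΣF_rep = (-3.6596,2.2741)
p' = p + 1/20·F = (11.8170,-5.8863)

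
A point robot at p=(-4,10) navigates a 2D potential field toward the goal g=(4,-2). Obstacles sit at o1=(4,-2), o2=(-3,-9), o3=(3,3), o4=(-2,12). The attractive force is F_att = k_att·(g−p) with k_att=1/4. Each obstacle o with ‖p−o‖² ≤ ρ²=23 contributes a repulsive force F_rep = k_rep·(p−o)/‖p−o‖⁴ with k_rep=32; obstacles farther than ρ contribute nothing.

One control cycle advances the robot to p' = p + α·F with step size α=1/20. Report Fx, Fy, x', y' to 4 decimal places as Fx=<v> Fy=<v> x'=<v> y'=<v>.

Fx=1.0000 Fy=-4.0000 x'=-3.9500 y'=9.8000

F_att = 1/4·(g−p) = 1/4·(8,-12) = (2.0000,-3.0000)
o1: d²=208 > ρ²=23 → inactive
o2: d²=362 > ρ²=23 → inactive
o3: d²=98 > ρ²=23 → inactive
o4: d²=8 ≤ ρ²=23; F_rep = 32·(-2,-2)/8² = (-1.0000,-1.0000)
F = F_att + ΣF_rep = (1.0000,-4.0000)
p' = p + 1/20·F = (-3.9500,9.8000)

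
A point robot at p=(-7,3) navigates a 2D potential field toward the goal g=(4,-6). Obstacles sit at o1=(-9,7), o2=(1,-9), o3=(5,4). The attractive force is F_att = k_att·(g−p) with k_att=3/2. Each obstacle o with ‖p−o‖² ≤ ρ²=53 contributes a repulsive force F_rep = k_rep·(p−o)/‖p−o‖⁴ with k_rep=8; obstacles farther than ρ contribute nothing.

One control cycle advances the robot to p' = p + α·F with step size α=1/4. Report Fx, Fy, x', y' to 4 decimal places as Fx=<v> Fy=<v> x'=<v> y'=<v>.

Fx=16.5400 Fy=-13.5800 x'=-2.8650 y'=-0.3950

F_att = 3/2·(g−p) = 3/2·(11,-9) = (16.5000,-13.5000)
o1: d²=20 ≤ ρ²=53; F_rep = 8·(2,-4)/20² = (0.0400,-0.0800)
o2: d²=208 > ρ²=53 → inactive
o3: d²=145 > ρ²=53 → inactive
F = F_att + ΣF_rep = (16.5400,-13.5800)
p' = p + 1/4·F = (-2.8650,-0.3950)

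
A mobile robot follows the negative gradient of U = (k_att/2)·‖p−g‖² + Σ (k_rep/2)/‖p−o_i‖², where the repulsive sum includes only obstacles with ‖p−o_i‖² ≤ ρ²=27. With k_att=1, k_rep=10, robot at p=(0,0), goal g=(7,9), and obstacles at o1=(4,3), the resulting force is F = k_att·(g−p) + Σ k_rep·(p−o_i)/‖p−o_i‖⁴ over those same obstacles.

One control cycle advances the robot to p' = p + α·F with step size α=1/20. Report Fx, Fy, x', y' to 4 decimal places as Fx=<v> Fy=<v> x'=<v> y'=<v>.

Fx=6.9360 Fy=8.9520 x'=0.3468 y'=0.4476

F_att = 1·(g−p) = 1·(7,9) = (7.0000,9.0000)
o1: d²=25 ≤ ρ²=27; F_rep = 10·(-4,-3)/25² = (-0.0640,-0.0480)
F = F_att + ΣF_rep = (6.9360,8.9520)
p' = p + 1/20·F = (0.3468,0.4476)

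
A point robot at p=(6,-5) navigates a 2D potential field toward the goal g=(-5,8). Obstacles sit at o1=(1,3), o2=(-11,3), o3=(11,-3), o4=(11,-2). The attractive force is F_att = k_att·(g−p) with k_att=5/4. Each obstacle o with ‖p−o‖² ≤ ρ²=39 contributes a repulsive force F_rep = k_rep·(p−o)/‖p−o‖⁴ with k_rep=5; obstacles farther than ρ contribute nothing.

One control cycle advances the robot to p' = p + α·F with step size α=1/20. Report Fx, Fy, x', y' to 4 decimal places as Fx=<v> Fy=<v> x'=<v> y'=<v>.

Fx=-13.8014 Fy=16.2251 x'=5.3099 y'=-4.1887

F_att = 5/4·(g−p) = 5/4·(-11,13) = (-13.7500,16.2500)
o1: d²=89 > ρ²=39 → inactive
o2: d²=353 > ρ²=39 → inactive
o3: d²=29 ≤ ρ²=39; F_rep = 5·(-5,-2)/29² = (-0.0297,-0.0119)
o4: d²=34 ≤ ρ²=39; F_rep = 5·(-5,-3)/34² = (-0.0216,-0.0130)
F = F_att + ΣF_rep = (-13.8014,16.2251)
p' = p + 1/20·F = (5.3099,-4.1887)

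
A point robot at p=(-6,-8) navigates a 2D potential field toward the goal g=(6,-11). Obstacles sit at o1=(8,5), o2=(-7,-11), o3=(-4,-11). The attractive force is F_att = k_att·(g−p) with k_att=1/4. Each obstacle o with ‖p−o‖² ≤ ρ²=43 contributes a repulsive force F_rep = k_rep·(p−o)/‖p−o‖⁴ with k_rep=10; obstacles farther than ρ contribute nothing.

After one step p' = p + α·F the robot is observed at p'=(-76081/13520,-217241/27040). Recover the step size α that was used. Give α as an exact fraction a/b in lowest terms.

F_att = 1/4·(g−p) = 1/4·(12,-3) = (3.0000,-0.7500)
o1: d²=365 > ρ²=43 → inactive
o2: d²=10 ≤ ρ²=43; F_rep = 10·(1,3)/10² = (0.1000,0.3000)
o3: d²=13 ≤ ρ²=43; F_rep = 10·(-2,3)/13² = (-0.1183,0.1775)
F = F_att + ΣF_rep = (2.9817,-0.2725)
Δp = p'−p = (0.3727,-0.0341); α = Δx/Fx = (5039/13520) / (5039/1690) = 1/8
check: Δy/Fy = (-921/27040) / (-921/3380) = 1/8 ✓

α = 1/8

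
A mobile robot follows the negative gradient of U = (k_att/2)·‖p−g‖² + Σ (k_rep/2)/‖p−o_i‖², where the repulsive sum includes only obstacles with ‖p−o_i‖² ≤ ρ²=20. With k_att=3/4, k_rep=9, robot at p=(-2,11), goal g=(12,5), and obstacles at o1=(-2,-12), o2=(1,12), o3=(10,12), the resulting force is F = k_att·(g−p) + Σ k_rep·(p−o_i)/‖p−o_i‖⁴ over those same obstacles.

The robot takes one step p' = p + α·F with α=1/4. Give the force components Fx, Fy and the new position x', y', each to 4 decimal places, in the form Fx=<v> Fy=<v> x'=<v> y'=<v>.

Fx=10.2300 Fy=-4.5900 x'=0.5575 y'=9.8525

F_att = 3/4·(g−p) = 3/4·(14,-6) = (10.5000,-4.5000)
o1: d²=529 > ρ²=20 → inactive
o2: d²=10 ≤ ρ²=20; F_rep = 9·(-3,-1)/10² = (-0.2700,-0.0900)
o3: d²=145 > ρ²=20 → inactive
F = F_att + ΣF_rep = (10.2300,-4.5900)
p' = p + 1/4·F = (0.5575,9.8525)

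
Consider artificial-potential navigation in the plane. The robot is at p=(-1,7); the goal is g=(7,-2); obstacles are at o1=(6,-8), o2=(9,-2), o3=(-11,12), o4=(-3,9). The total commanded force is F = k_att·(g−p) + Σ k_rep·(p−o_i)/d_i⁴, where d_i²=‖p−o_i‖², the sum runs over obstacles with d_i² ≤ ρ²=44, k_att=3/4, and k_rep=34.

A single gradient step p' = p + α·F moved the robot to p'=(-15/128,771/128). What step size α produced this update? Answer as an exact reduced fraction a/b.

F_att = 3/4·(g−p) = 3/4·(8,-9) = (6.0000,-6.7500)
o1: d²=274 > ρ²=44 → inactive
o2: d²=181 > ρ²=44 → inactive
o3: d²=125 > ρ²=44 → inactive
o4: d²=8 ≤ ρ²=44; F_rep = 34·(2,-2)/8² = (1.0625,-1.0625)
F = F_att + ΣF_rep = (7.0625,-7.8125)
Δp = p'−p = (0.8828,-0.9766); α = Δx/Fx = (113/128) / (113/16) = 1/8
check: Δy/Fy = (-125/128) / (-125/16) = 1/8 ✓

α = 1/8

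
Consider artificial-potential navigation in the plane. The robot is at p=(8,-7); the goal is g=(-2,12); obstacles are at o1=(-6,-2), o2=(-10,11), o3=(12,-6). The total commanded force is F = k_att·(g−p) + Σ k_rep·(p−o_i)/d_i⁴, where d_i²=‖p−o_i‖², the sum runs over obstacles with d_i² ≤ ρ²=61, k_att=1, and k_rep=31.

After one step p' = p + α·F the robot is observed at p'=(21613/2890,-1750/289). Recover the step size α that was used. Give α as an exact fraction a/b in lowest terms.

α = 1/20

F_att = 1·(g−p) = 1·(-10,19) = (-10.0000,19.0000)
o1: d²=221 > ρ²=61 → inactive
o2: d²=648 > ρ²=61 → inactive
o3: d²=17 ≤ ρ²=61; F_rep = 31·(-4,-1)/17² = (-0.4291,-0.1073)
F = F_att + ΣF_rep = (-10.4291,18.8927)
Δp = p'−p = (-0.5215,0.9446); α = Δx/Fx = (-1507/2890) / (-3014/289) = 1/20
check: Δy/Fy = (273/289) / (5460/289) = 1/20 ✓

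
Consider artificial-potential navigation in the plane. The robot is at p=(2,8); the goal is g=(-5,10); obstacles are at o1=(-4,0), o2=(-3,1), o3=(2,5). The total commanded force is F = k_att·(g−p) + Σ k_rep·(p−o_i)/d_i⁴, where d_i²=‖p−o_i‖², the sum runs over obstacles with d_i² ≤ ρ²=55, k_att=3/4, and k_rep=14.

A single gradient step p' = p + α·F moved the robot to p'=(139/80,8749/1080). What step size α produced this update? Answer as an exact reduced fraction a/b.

α = 1/20

F_att = 3/4·(g−p) = 3/4·(-7,2) = (-5.2500,1.5000)
o1: d²=100 > ρ²=55 → inactive
o2: d²=74 > ρ²=55 → inactive
o3: d²=9 ≤ ρ²=55; F_rep = 14·(0,3)/9² = (0.0000,0.5185)
F = F_att + ΣF_rep = (-5.2500,2.0185)
Δp = p'−p = (-0.2625,0.1009); α = Δx/Fx = (-21/80) / (-21/4) = 1/20
check: Δy/Fy = (109/1080) / (109/54) = 1/20 ✓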